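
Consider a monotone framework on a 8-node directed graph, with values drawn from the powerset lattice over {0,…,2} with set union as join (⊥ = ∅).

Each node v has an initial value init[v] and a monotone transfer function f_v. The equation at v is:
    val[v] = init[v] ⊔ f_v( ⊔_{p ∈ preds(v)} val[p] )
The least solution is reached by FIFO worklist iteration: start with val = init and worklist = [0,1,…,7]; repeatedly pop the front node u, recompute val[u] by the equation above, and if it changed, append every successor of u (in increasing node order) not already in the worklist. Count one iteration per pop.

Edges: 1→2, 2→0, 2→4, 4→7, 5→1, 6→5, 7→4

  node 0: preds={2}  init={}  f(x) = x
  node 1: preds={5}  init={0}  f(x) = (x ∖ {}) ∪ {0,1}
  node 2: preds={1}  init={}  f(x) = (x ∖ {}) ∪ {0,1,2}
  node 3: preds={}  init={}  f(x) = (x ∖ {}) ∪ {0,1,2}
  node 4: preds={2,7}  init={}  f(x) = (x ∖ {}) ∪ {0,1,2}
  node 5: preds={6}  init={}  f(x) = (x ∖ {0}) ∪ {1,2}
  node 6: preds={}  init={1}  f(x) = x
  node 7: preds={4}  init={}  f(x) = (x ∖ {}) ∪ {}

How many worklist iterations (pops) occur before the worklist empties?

12

Iteration log — 12 steps:
  step 1. node 0  ⊔preds={}  new={}  stable
  step 2. node 1  ⊔preds={}  new={0,1}  old={0}  +wl: 
  step 3. node 2  ⊔preds={0,1}  new={0,1,2}  old={}  +wl: 0
  step 4. node 3  ⊔preds={}  new={0,1,2}  old={}  +wl: 
  step 5. node 4  ⊔preds={0,1,2}  new={0,1,2}  old={}  +wl: 
  step 6. node 5  ⊔preds={1}  new={1,2}  old={}  +wl: 1
  step 7. node 6  ⊔preds={}  new={1}  stable
  step 8. node 7  ⊔preds={0,1,2}  new={0,1,2}  old={}  +wl: 4
  step 9. node 0  ⊔preds={0,1,2}  new={0,1,2}  old={}  +wl: 
  step 10. node 1  ⊔preds={1,2}  new={0,1,2}  old={0,1}  +wl: 2
  step 11. node 4  ⊔preds={0,1,2}  new={0,1,2}  stable
  step 12. node 2  ⊔preds={0,1,2}  new={0,1,2}  stable

Least fixpoint reached:
  node 0: {0,1,2}
  node 1: {0,1,2}
  node 2: {0,1,2}
  node 3: {0,1,2}
  node 4: {0,1,2}
  node 5: {1,2}
  node 6: {1}
  node 7: {0,1,2}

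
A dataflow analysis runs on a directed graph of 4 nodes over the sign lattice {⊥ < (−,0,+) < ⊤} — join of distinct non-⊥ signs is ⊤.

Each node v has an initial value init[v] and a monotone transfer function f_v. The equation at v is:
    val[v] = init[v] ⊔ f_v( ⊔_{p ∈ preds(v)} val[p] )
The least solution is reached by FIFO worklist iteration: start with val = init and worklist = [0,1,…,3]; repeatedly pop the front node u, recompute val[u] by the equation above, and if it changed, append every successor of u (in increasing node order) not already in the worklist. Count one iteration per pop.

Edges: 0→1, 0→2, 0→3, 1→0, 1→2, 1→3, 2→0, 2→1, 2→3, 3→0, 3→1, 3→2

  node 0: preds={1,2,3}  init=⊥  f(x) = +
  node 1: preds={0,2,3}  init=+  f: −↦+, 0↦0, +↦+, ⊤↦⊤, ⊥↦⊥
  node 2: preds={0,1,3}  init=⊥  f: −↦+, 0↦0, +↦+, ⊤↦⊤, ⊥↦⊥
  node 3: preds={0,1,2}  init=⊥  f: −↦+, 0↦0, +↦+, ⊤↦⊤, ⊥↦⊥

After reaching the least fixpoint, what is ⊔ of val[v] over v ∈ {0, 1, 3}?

+

Worklist (7 pops):
  #1 pop 0: in=+ → + (was ⊥); enqueue []
  #2 pop 1: in=+ → + (no change)
  #3 pop 2: in=+ → + (was ⊥); enqueue [0,1]
  #4 pop 3: in=+ → + (was ⊥); enqueue [2]
  #5 pop 0: in=+ → + (no change)
  #6 pop 1: in=+ → + (no change)
  #7 pop 2: in=+ → + (no change)

Fixpoint:
  val[0] = +
  val[1] = +
  val[2] = +
  val[3] = +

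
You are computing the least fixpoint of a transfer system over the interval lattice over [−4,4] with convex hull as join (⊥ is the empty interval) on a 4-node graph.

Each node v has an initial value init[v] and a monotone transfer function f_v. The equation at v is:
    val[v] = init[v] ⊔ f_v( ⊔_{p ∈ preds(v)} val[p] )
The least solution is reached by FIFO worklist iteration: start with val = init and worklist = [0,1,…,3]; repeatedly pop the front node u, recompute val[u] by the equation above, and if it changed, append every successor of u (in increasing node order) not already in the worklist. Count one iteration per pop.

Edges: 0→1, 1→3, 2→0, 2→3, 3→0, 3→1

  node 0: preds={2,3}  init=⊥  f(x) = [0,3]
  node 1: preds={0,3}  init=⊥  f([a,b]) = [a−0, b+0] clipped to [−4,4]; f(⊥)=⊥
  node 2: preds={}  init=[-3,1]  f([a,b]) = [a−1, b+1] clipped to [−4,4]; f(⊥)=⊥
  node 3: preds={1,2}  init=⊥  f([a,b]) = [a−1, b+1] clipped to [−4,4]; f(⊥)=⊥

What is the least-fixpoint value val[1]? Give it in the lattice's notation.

Trace (7 dequeues):
  [1] u=0 | in [-3,1] | out [0,3] | prev ⊥ | push {}
  [2] u=1 | in [0,3] | out [0,3] | prev ⊥ | push {}
  [3] u=2 | in ⊥ | out [-3,1] | ==
  [4] u=3 | in [-3,3] | out [-4,4] | prev ⊥ | push {0,1}
  [5] u=0 | in [-4,4] | out [0,3] | ==
  [6] u=1 | in [-4,4] | out [-4,4] | prev [0,3] | push {3}
  [7] u=3 | in [-4,4] | out [-4,4] | ==

Converged values:
  [0] [0,3]
  [1] [-4,4]
  [2] [-3,1]
  [3] [-4,4]

[-4,4]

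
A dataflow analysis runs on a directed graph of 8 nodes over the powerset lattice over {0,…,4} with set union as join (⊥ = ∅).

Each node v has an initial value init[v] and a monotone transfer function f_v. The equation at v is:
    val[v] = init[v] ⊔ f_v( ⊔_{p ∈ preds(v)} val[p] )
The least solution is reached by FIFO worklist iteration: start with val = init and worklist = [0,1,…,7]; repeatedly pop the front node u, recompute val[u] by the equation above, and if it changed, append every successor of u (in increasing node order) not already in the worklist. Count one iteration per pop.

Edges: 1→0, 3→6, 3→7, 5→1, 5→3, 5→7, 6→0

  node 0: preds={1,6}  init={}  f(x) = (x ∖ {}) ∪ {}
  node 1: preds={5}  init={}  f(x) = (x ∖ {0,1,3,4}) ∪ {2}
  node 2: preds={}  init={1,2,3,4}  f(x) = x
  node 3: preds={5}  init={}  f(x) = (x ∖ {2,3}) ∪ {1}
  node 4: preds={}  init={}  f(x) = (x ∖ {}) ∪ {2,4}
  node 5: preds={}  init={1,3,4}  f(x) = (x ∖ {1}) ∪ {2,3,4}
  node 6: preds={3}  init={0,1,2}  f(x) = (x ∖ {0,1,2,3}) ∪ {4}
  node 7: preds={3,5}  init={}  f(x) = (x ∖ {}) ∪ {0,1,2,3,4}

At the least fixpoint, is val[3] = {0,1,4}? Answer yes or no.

Iteration log — 11 steps:
  step 1. node 0  ⊔preds={0,1,2}  new={0,1,2}  old={}  +wl: 
  step 2. node 1  ⊔preds={1,3,4}  new={2}  old={}  +wl: 0
  step 3. node 2  ⊔preds={}  new={1,2,3,4}  stable
  step 4. node 3  ⊔preds={1,3,4}  new={1,4}  old={}  +wl: 
  step 5. node 4  ⊔preds={}  new={2,4}  old={}  +wl: 
  step 6. node 5  ⊔preds={}  new={1,2,3,4}  old={1,3,4}  +wl: 1,3
  step 7. node 6  ⊔preds={1,4}  new={0,1,2,4}  old={0,1,2}  +wl: 
  step 8. node 7  ⊔preds={1,2,3,4}  new={0,1,2,3,4}  old={}  +wl: 
  step 9. node 0  ⊔preds={0,1,2,4}  new={0,1,2,4}  old={0,1,2}  +wl: 
  step 10. node 1  ⊔preds={1,2,3,4}  new={2}  stable
  step 11. node 3  ⊔preds={1,2,3,4}  new={1,4}  stable

Least fixpoint reached:
  node 0: {0,1,2,4}
  node 1: {2}
  node 2: {1,2,3,4}
  node 3: {1,4}
  node 4: {2,4}
  node 5: {1,2,3,4}
  node 6: {0,1,2,4}
  node 7: {0,1,2,3,4}

no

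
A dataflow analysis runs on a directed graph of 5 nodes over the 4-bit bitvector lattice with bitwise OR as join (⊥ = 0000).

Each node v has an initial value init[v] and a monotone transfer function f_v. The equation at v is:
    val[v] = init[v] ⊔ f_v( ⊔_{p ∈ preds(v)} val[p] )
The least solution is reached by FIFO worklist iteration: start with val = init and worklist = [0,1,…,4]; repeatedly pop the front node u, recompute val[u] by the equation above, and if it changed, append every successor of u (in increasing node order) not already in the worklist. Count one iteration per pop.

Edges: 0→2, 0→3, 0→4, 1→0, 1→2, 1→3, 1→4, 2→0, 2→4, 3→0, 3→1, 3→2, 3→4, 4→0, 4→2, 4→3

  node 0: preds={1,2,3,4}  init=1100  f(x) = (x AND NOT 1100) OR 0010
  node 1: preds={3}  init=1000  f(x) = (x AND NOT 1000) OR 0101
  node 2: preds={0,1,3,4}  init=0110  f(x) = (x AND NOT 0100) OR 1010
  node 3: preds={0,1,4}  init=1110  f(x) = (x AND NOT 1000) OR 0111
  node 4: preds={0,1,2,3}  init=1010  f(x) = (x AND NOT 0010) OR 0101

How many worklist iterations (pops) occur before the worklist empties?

10

Worklist (10 pops):
  #1 pop 0: in=1110 → 1110 (was 1100); enqueue []
  #2 pop 1: in=1110 → 1111 (was 1000); enqueue [0]
  #3 pop 2: in=1111 → 1111 (was 0110); enqueue []
  #4 pop 3: in=1111 → 1111 (was 1110); enqueue [1,2]
  #5 pop 4: in=1111 → 1111 (was 1010); enqueue [3]
  #6 pop 0: in=1111 → 1111 (was 1110); enqueue [4]
  #7 pop 1: in=1111 → 1111 (no change)
  #8 pop 2: in=1111 → 1111 (no change)
  #9 pop 3: in=1111 → 1111 (no change)
  #10 pop 4: in=1111 → 1111 (no change)

Fixpoint:
  val[0] = 1111
  val[1] = 1111
  val[2] = 1111
  val[3] = 1111
  val[4] = 1111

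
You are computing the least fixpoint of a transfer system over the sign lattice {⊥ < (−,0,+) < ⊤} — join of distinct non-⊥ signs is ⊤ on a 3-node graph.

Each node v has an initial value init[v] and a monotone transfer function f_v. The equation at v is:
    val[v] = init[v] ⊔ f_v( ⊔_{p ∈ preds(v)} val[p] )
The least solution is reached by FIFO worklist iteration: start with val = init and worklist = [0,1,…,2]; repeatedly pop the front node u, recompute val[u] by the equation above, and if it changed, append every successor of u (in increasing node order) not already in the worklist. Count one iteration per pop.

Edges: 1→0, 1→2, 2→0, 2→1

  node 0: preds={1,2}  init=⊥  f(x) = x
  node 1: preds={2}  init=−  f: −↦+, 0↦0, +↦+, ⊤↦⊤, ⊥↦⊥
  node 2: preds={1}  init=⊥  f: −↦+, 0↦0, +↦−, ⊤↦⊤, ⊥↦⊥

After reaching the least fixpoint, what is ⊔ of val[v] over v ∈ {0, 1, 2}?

⊤

Worklist (9 pops):
  #1 pop 0: in=− → − (was ⊥); enqueue []
  #2 pop 1: in=⊥ → − (no change)
  #3 pop 2: in=− → + (was ⊥); enqueue [0,1]
  #4 pop 0: in=⊤ → ⊤ (was −); enqueue []
  #5 pop 1: in=+ → ⊤ (was −); enqueue [0,2]
  #6 pop 0: in=⊤ → ⊤ (no change)
  #7 pop 2: in=⊤ → ⊤ (was +); enqueue [0,1]
  #8 pop 0: in=⊤ → ⊤ (no change)
  #9 pop 1: in=⊤ → ⊤ (no change)

Fixpoint:
  val[0] = ⊤
  val[1] = ⊤
  val[2] = ⊤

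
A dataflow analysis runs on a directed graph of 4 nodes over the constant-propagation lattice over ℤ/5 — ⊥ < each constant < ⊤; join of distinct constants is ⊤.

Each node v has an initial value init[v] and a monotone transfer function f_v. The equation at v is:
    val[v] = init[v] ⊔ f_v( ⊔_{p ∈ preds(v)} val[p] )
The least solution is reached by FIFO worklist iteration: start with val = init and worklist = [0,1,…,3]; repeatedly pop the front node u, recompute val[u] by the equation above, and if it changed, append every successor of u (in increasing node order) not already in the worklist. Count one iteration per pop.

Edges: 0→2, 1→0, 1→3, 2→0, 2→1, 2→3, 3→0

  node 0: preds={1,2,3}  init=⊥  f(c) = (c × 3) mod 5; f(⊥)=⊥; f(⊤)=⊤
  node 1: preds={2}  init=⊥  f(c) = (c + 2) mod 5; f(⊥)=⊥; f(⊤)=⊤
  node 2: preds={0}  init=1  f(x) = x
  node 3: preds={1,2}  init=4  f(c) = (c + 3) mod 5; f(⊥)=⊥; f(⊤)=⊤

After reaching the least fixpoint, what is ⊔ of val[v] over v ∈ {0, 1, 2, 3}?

Worklist (8 pops):
  #1 pop 0: in=⊤ → ⊤ (was ⊥); enqueue []
  #2 pop 1: in=1 → 3 (was ⊥); enqueue [0]
  #3 pop 2: in=⊤ → ⊤ (was 1); enqueue [1]
  #4 pop 3: in=⊤ → ⊤ (was 4); enqueue []
  #5 pop 0: in=⊤ → ⊤ (no change)
  #6 pop 1: in=⊤ → ⊤ (was 3); enqueue [0,3]
  #7 pop 0: in=⊤ → ⊤ (no change)
  #8 pop 3: in=⊤ → ⊤ (no change)

Fixpoint:
  val[0] = ⊤
  val[1] = ⊤
  val[2] = ⊤
  val[3] = ⊤

⊤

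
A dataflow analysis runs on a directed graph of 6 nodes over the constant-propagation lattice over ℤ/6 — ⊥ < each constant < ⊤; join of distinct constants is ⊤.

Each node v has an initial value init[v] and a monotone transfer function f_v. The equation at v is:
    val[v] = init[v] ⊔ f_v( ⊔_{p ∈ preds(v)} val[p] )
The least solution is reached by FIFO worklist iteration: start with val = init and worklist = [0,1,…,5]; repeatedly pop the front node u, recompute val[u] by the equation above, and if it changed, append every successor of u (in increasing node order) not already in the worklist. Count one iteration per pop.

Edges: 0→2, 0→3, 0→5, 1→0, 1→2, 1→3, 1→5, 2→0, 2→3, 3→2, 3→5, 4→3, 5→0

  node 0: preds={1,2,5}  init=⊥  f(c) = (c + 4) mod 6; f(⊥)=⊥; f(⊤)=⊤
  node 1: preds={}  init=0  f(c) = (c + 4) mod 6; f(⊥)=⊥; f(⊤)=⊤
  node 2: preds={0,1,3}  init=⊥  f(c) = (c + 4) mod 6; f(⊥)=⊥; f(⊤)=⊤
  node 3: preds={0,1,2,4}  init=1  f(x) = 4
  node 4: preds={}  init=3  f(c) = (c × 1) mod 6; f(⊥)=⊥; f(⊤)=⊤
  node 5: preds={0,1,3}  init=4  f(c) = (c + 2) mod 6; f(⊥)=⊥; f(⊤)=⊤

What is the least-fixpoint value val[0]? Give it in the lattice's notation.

⊤

Worklist (8 pops):
  #1 pop 0: in=⊤ → ⊤ (was ⊥); enqueue []
  #2 pop 1: in=⊥ → 0 (no change)
  #3 pop 2: in=⊤ → ⊤ (was ⊥); enqueue [0]
  #4 pop 3: in=⊤ → ⊤ (was 1); enqueue [2]
  #5 pop 4: in=⊥ → 3 (no change)
  #6 pop 5: in=⊤ → ⊤ (was 4); enqueue []
  #7 pop 0: in=⊤ → ⊤ (no change)
  #8 pop 2: in=⊤ → ⊤ (no change)

Fixpoint:
  val[0] = ⊤
  val[1] = 0
  val[2] = ⊤
  val[3] = ⊤
  val[4] = 3
  val[5] = ⊤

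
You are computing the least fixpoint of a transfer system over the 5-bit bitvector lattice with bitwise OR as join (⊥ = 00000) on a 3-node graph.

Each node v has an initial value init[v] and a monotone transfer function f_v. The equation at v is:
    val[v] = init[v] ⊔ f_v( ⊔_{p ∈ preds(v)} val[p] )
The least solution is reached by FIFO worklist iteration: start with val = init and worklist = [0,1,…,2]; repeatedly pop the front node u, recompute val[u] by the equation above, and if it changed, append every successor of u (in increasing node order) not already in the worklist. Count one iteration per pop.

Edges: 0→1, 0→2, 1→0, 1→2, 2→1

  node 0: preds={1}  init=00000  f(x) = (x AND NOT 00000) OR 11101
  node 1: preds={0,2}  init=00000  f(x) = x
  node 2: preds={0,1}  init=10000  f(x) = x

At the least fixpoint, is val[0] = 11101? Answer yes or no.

Trace (5 dequeues):
  [1] u=0 | in 00000 | out 11101 | prev 00000 | push {}
  [2] u=1 | in 11101 | out 11101 | prev 00000 | push {0}
  [3] u=2 | in 11101 | out 11101 | prev 10000 | push {1}
  [4] u=0 | in 11101 | out 11101 | ==
  [5] u=1 | in 11101 | out 11101 | ==

Converged values:
  [0] 11101
  [1] 11101
  [2] 11101

yes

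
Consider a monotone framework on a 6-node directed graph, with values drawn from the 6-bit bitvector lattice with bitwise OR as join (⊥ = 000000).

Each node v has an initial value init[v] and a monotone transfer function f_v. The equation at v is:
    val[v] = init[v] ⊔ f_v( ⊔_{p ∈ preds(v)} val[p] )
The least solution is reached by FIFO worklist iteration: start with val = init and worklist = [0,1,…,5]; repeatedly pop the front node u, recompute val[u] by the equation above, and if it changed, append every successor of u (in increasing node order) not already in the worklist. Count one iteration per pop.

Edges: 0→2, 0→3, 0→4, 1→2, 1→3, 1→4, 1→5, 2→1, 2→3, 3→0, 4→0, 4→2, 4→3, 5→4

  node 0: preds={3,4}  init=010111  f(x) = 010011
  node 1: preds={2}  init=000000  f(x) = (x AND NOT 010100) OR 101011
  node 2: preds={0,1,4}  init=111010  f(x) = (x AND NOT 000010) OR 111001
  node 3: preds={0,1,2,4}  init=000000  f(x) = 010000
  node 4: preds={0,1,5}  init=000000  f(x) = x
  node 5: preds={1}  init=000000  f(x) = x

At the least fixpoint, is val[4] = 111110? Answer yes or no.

no

Worklist (11 pops):
  #1 pop 0: in=000000 → 010111 (no change)
  #2 pop 1: in=111010 → 101011 (was 000000); enqueue []
  #3 pop 2: in=111111 → 111111 (was 111010); enqueue [1]
  #4 pop 3: in=111111 → 010000 (was 000000); enqueue [0]
  #5 pop 4: in=111111 → 111111 (was 000000); enqueue [2,3]
  #6 pop 5: in=101011 → 101011 (was 000000); enqueue [4]
  #7 pop 1: in=111111 → 101011 (no change)
  #8 pop 0: in=111111 → 010111 (no change)
  #9 pop 2: in=111111 → 111111 (no change)
  #10 pop 3: in=111111 → 010000 (no change)
  #11 pop 4: in=111111 → 111111 (no change)

Fixpoint:
  val[0] = 010111
  val[1] = 101011
  val[2] = 111111
  val[3] = 010000
  val[4] = 111111
  val[5] = 101011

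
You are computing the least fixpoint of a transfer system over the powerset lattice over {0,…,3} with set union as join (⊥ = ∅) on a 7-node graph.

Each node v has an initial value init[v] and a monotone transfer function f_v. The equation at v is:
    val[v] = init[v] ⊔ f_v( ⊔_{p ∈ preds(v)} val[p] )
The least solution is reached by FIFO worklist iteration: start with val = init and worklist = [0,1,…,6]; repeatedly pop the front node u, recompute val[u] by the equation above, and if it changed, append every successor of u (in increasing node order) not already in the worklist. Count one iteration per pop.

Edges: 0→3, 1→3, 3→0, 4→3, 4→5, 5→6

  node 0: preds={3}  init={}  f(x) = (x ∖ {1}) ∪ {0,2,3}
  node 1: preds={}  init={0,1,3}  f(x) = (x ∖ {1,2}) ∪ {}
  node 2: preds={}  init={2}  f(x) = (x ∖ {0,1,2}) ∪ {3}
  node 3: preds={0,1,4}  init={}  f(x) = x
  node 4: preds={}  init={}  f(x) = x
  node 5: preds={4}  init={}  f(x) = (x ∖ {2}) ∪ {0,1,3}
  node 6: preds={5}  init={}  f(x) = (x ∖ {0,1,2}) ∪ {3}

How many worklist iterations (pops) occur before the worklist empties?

8

Iteration log — 8 steps:
  step 1. node 0  ⊔preds={}  new={0,2,3}  old={}  +wl: 
  step 2. node 1  ⊔preds={}  new={0,1,3}  stable
  step 3. node 2  ⊔preds={}  new={2,3}  old={2}  +wl: 
  step 4. node 3  ⊔preds={0,1,2,3}  new={0,1,2,3}  old={}  +wl: 0
  step 5. node 4  ⊔preds={}  new={}  stable
  step 6. node 5  ⊔preds={}  new={0,1,3}  old={}  +wl: 
  step 7. node 6  ⊔preds={0,1,3}  new={3}  old={}  +wl: 
  step 8. node 0  ⊔preds={0,1,2,3}  new={0,2,3}  stable

Least fixpoint reached:
  node 0: {0,2,3}
  node 1: {0,1,3}
  node 2: {2,3}
  node 3: {0,1,2,3}
  node 4: {}
  node 5: {0,1,3}
  node 6: {3}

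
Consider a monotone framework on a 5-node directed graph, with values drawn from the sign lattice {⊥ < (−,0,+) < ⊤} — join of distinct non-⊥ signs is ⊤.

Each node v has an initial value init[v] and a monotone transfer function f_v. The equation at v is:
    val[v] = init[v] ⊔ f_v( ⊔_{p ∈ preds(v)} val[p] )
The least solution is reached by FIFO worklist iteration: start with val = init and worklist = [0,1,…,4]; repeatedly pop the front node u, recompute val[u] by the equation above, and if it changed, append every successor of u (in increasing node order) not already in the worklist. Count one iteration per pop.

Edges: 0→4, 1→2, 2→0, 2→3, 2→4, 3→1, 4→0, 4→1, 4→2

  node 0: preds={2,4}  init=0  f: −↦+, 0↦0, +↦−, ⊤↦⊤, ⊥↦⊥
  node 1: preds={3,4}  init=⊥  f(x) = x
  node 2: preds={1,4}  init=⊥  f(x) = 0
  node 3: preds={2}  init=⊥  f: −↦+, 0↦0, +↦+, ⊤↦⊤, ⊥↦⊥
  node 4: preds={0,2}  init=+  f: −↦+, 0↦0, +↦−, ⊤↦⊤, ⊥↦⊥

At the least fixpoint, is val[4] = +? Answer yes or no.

no

Iteration log — 8 steps:
  step 1. node 0  ⊔preds=+  new=⊤  old=0  +wl: 
  step 2. node 1  ⊔preds=+  new=+  old=⊥  +wl: 
  step 3. node 2  ⊔preds=+  new=0  old=⊥  +wl: 0
  step 4. node 3  ⊔preds=0  new=0  old=⊥  +wl: 1
  step 5. node 4  ⊔preds=⊤  new=⊤  old=+  +wl: 2
  step 6. node 0  ⊔preds=⊤  new=⊤  stable
  step 7. node 1  ⊔preds=⊤  new=⊤  old=+  +wl: 
  step 8. node 2  ⊔preds=⊤  new=0  stable

Least fixpoint reached:
  node 0: ⊤
  node 1: ⊤
  node 2: 0
  node 3: 0
  node 4: ⊤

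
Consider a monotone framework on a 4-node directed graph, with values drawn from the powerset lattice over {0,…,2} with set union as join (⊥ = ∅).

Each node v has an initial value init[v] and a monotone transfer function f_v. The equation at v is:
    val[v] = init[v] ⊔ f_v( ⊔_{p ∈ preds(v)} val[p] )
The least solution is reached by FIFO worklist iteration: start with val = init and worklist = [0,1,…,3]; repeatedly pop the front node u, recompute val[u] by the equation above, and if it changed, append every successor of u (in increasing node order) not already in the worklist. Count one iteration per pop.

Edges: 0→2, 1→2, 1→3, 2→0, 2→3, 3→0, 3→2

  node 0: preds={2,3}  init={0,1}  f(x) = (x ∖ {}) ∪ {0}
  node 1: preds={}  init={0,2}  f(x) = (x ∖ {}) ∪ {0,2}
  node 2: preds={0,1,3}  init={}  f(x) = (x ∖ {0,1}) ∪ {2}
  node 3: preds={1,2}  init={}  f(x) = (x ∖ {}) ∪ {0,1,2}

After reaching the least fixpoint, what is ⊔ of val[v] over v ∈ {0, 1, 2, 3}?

{0,1,2}

Worklist (6 pops):
  #1 pop 0: in={} → {0,1} (no change)
  #2 pop 1: in={} → {0,2} (no change)
  #3 pop 2: in={0,1,2} → {2} (was {}); enqueue [0]
  #4 pop 3: in={0,2} → {0,1,2} (was {}); enqueue [2]
  #5 pop 0: in={0,1,2} → {0,1,2} (was {0,1}); enqueue []
  #6 pop 2: in={0,1,2} → {2} (no change)

Fixpoint:
  val[0] = {0,1,2}
  val[1] = {0,2}
  val[2] = {2}
  val[3] = {0,1,2}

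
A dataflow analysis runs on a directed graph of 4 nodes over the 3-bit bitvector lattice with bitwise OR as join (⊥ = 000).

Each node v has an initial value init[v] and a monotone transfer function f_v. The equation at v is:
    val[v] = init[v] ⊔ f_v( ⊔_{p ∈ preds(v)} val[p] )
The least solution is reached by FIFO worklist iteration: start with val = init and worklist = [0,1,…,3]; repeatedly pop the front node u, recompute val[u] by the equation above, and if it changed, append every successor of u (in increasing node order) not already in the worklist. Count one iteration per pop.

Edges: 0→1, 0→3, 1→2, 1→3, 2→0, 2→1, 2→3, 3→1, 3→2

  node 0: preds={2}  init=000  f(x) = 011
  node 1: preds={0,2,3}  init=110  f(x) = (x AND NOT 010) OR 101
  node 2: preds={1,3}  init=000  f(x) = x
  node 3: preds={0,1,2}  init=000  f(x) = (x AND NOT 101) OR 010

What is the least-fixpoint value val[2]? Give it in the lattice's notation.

111

Iteration log — 7 steps:
  step 1. node 0  ⊔preds=000  new=011  old=000  +wl: 
  step 2. node 1  ⊔preds=011  new=111  old=110  +wl: 
  step 3. node 2  ⊔preds=111  new=111  old=000  +wl: 0,1
  step 4. node 3  ⊔preds=111  new=010  old=000  +wl: 2
  step 5. node 0  ⊔preds=111  new=011  stable
  step 6. node 1  ⊔preds=111  new=111  stable
  step 7. node 2  ⊔preds=111  new=111  stable

Least fixpoint reached:
  node 0: 011
  node 1: 111
  node 2: 111
  node 3: 010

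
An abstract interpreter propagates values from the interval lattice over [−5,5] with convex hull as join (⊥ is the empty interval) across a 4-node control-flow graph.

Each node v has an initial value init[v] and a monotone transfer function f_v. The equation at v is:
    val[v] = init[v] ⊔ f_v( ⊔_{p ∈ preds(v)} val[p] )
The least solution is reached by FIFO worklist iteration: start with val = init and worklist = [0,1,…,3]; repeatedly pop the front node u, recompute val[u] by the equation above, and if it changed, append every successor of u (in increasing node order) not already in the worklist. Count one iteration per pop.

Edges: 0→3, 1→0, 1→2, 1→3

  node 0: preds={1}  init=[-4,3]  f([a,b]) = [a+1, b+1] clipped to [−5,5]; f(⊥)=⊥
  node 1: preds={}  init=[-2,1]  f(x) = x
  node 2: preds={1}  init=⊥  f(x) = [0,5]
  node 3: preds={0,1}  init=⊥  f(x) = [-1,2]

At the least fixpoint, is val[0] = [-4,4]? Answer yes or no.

Iteration log — 4 steps:
  step 1. node 0  ⊔preds=[-2,1]  new=[-4,3]  stable
  step 2. node 1  ⊔preds=⊥  new=[-2,1]  stable
  step 3. node 2  ⊔preds=[-2,1]  new=[0,5]  old=⊥  +wl: 
  step 4. node 3  ⊔preds=[-4,3]  new=[-1,2]  old=⊥  +wl: 

Least fixpoint reached:
  node 0: [-4,3]
  node 1: [-2,1]
  node 2: [0,5]
  node 3: [-1,2]

no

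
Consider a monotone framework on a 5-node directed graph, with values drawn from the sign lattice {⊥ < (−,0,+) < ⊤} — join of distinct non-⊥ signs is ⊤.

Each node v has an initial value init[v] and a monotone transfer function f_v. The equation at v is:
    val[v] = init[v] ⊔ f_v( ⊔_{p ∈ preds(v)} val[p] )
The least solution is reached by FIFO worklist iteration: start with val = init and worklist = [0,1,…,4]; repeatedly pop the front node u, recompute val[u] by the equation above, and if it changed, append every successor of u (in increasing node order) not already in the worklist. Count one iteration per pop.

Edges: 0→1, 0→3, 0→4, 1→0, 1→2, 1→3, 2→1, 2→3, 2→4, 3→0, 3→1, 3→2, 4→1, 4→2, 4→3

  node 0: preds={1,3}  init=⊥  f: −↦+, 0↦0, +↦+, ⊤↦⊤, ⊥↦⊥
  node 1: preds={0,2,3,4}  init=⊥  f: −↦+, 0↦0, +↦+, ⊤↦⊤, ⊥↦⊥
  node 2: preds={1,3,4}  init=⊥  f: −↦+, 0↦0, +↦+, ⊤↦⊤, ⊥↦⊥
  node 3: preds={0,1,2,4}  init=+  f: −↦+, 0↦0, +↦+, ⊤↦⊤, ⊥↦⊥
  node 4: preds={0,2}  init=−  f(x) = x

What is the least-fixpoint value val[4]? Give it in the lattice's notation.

Iteration log — 10 steps:
  step 1. node 0  ⊔preds=+  new=+  old=⊥  +wl: 
  step 2. node 1  ⊔preds=⊤  new=⊤  old=⊥  +wl: 0
  step 3. node 2  ⊔preds=⊤  new=⊤  old=⊥  +wl: 1
  step 4. node 3  ⊔preds=⊤  new=⊤  old=+  +wl: 2
  step 5. node 4  ⊔preds=⊤  new=⊤  old=−  +wl: 3
  step 6. node 0  ⊔preds=⊤  new=⊤  old=+  +wl: 4
  step 7. node 1  ⊔preds=⊤  new=⊤  stable
  step 8. node 2  ⊔preds=⊤  new=⊤  stable
  step 9. node 3  ⊔preds=⊤  new=⊤  stable
  step 10. node 4  ⊔preds=⊤  new=⊤  stable

Least fixpoint reached:
  node 0: ⊤
  node 1: ⊤
  node 2: ⊤
  node 3: ⊤
  node 4: ⊤

⊤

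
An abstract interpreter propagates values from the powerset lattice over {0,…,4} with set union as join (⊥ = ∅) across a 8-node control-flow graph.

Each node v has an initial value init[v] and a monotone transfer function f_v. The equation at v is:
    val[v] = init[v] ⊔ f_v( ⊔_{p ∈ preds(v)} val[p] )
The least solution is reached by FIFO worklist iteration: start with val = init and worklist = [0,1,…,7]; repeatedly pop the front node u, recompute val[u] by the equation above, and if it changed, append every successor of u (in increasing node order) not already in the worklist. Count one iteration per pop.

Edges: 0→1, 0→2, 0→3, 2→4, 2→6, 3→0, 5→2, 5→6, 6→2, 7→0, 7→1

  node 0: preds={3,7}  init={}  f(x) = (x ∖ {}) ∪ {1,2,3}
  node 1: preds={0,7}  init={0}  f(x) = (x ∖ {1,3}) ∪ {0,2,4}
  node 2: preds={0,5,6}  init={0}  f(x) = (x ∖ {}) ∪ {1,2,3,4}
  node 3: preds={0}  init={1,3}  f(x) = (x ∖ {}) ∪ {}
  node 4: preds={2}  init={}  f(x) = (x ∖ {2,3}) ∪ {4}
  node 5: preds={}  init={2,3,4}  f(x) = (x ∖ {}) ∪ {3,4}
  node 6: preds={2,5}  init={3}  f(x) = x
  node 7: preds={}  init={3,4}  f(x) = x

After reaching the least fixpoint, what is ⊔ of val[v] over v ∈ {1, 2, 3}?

{0,1,2,3,4}

Iteration log — 10 steps:
  step 1. node 0  ⊔preds={1,3,4}  new={1,2,3,4}  old={}  +wl: 
  step 2. node 1  ⊔preds={1,2,3,4}  new={0,2,4}  old={0}  +wl: 
  step 3. node 2  ⊔preds={1,2,3,4}  new={0,1,2,3,4}  old={0}  +wl: 
  step 4. node 3  ⊔preds={1,2,3,4}  new={1,2,3,4}  old={1,3}  +wl: 0
  step 5. node 4  ⊔preds={0,1,2,3,4}  new={0,1,4}  old={}  +wl: 
  step 6. node 5  ⊔preds={}  new={2,3,4}  stable
  step 7. node 6  ⊔preds={0,1,2,3,4}  new={0,1,2,3,4}  old={3}  +wl: 2
  step 8. node 7  ⊔preds={}  new={3,4}  stable
  step 9. node 0  ⊔preds={1,2,3,4}  new={1,2,3,4}  stable
  step 10. node 2  ⊔preds={0,1,2,3,4}  new={0,1,2,3,4}  stable

Least fixpoint reached:
  node 0: {1,2,3,4}
  node 1: {0,2,4}
  node 2: {0,1,2,3,4}
  node 3: {1,2,3,4}
  node 4: {0,1,4}
  node 5: {2,3,4}
  node 6: {0,1,2,3,4}
  node 7: {3,4}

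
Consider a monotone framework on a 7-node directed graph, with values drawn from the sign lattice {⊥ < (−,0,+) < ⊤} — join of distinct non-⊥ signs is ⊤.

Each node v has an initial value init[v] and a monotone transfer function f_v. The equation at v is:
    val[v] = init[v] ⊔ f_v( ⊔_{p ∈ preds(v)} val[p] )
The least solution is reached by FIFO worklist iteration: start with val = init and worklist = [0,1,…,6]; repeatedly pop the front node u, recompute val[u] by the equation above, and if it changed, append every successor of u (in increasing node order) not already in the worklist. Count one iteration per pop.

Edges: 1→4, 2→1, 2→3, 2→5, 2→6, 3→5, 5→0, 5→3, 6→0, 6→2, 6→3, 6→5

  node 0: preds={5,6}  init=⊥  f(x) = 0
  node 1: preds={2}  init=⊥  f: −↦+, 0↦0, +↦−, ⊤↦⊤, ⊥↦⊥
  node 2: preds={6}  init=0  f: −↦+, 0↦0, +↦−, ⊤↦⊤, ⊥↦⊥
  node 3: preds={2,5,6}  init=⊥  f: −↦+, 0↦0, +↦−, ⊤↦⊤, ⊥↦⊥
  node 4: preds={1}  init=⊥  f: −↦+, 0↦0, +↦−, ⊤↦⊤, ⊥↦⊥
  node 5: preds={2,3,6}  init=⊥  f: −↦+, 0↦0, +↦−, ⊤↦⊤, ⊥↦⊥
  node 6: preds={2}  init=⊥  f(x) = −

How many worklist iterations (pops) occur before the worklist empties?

16

Trace (16 dequeues):
  [1] u=0 | in ⊥ | out 0 | prev ⊥ | push {}
  [2] u=1 | in 0 | out 0 | prev ⊥ | push {}
  [3] u=2 | in ⊥ | out 0 | ==
  [4] u=3 | in 0 | out 0 | prev ⊥ | push {}
  [5] u=4 | in 0 | out 0 | prev ⊥ | push {}
  [6] u=5 | in 0 | out 0 | prev ⊥ | push {0,3}
  [7] u=6 | in 0 | out − | prev ⊥ | push {2,5}
  [8] u=0 | in ⊤ | out 0 | ==
  [9] u=3 | in ⊤ | out ⊤ | prev 0 | push {}
  [10] u=2 | in − | out ⊤ | prev 0 | push {1,3,6}
  [11] u=5 | in ⊤ | out ⊤ | prev 0 | push {0}
  [12] u=1 | in ⊤ | out ⊤ | prev 0 | push {4}
  [13] u=3 | in ⊤ | out ⊤ | ==
  [14] u=6 | in ⊤ | out − | ==
  [15] u=0 | in ⊤ | out 0 | ==
  [16] u=4 | in ⊤ | out ⊤ | prev 0 | push {}

Converged values:
  [0] 0
  [1] ⊤
  [2] ⊤
  [3] ⊤
  [4] ⊤
  [5] ⊤
  [6] −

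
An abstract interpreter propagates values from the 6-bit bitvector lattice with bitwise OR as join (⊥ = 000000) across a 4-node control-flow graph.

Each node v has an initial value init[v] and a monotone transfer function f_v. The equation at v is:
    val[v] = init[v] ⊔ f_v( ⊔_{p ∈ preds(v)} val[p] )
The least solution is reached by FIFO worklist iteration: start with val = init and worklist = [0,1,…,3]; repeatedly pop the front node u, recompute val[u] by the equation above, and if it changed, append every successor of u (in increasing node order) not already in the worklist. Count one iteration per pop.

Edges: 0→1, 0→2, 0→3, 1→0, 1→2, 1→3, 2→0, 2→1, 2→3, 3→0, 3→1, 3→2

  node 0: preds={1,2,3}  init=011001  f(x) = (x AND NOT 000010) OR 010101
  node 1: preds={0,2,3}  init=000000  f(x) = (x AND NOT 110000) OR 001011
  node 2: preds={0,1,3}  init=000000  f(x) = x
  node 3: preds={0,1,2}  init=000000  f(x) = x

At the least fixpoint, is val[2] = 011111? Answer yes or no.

Worklist (7 pops):
  #1 pop 0: in=000000 → 011101 (was 011001); enqueue []
  #2 pop 1: in=011101 → 001111 (was 000000); enqueue [0]
  #3 pop 2: in=011111 → 011111 (was 000000); enqueue [1]
  #4 pop 3: in=011111 → 011111 (was 000000); enqueue [2]
  #5 pop 0: in=011111 → 011101 (no change)
  #6 pop 1: in=011111 → 001111 (no change)
  #7 pop 2: in=011111 → 011111 (no change)

Fixpoint:
  val[0] = 011101
  val[1] = 001111
  val[2] = 011111
  val[3] = 011111

yes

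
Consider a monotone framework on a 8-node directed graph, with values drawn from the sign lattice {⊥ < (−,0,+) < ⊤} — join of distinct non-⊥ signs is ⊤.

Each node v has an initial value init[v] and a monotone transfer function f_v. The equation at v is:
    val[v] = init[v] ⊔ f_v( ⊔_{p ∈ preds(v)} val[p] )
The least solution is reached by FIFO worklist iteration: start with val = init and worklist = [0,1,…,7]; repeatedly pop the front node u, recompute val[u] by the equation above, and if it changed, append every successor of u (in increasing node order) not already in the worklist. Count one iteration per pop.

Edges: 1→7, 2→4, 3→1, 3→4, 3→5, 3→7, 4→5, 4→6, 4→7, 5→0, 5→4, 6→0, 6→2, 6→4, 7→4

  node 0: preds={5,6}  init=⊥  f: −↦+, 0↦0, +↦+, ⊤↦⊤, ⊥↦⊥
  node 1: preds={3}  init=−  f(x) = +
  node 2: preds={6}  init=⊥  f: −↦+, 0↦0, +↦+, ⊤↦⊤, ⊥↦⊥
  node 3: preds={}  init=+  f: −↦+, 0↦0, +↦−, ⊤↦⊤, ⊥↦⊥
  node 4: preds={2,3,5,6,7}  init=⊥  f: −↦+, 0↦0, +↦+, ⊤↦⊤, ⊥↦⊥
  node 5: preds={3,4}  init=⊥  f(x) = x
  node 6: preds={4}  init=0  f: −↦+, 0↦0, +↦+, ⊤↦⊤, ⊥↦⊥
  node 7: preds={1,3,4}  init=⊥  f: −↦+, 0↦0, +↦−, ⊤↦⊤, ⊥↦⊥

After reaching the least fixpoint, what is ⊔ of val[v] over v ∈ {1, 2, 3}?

Iteration log — 12 steps:
  step 1. node 0  ⊔preds=0  new=0  old=⊥  +wl: 
  step 2. node 1  ⊔preds=+  new=⊤  old=−  +wl: 
  step 3. node 2  ⊔preds=0  new=0  old=⊥  +wl: 
  step 4. node 3  ⊔preds=⊥  new=+  stable
  step 5. node 4  ⊔preds=⊤  new=⊤  old=⊥  +wl: 
  step 6. node 5  ⊔preds=⊤  new=⊤  old=⊥  +wl: 0,4
  step 7. node 6  ⊔preds=⊤  new=⊤  old=0  +wl: 2
  step 8. node 7  ⊔preds=⊤  new=⊤  old=⊥  +wl: 
  step 9. node 0  ⊔preds=⊤  new=⊤  old=0  +wl: 
  step 10. node 4  ⊔preds=⊤  new=⊤  stable
  step 11. node 2  ⊔preds=⊤  new=⊤  old=0  +wl: 4
  step 12. node 4  ⊔preds=⊤  new=⊤  stable

Least fixpoint reached:
  node 0: ⊤
  node 1: ⊤
  node 2: ⊤
  node 3: +
  node 4: ⊤
  node 5: ⊤
  node 6: ⊤
  node 7: ⊤

⊤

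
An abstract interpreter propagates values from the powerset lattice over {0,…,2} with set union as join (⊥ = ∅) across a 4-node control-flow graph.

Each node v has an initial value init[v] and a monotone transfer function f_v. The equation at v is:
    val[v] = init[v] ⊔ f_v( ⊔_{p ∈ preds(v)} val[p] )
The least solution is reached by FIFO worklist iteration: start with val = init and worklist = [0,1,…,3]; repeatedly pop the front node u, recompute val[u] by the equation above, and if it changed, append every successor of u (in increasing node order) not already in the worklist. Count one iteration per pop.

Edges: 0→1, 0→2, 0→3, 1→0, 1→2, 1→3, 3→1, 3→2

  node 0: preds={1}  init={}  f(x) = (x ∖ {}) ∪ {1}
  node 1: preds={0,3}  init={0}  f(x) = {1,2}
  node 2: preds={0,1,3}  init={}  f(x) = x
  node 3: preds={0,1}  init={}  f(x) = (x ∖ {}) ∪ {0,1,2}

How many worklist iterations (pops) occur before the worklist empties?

Trace (8 dequeues):
  [1] u=0 | in {0} | out {0,1} | prev {} | push {}
  [2] u=1 | in {0,1} | out {0,1,2} | prev {0} | push {0}
  [3] u=2 | in {0,1,2} | out {0,1,2} | prev {} | push {}
  [4] u=3 | in {0,1,2} | out {0,1,2} | prev {} | push {1,2}
  [5] u=0 | in {0,1,2} | out {0,1,2} | prev {0,1} | push {3}
  [6] u=1 | in {0,1,2} | out {0,1,2} | ==
  [7] u=2 | in {0,1,2} | out {0,1,2} | ==
  [8] u=3 | in {0,1,2} | out {0,1,2} | ==

Converged values:
  [0] {0,1,2}
  [1] {0,1,2}
  [2] {0,1,2}
  [3] {0,1,2}

8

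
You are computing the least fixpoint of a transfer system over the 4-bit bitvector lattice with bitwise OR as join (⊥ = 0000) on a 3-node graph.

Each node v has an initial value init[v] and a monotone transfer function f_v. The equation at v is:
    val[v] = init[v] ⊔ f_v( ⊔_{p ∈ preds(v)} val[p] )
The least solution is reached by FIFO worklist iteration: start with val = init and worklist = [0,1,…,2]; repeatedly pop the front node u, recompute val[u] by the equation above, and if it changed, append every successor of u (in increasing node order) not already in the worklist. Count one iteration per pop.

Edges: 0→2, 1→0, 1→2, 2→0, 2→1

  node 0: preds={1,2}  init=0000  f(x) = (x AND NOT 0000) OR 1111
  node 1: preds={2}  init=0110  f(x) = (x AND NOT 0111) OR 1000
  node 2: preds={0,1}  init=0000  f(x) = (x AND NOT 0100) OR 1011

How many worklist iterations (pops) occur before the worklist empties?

5

Trace (5 dequeues):
  [1] u=0 | in 0110 | out 1111 | prev 0000 | push {}
  [2] u=1 | in 0000 | out 1110 | prev 0110 | push {0}
  [3] u=2 | in 1111 | out 1011 | prev 0000 | push {1}
  [4] u=0 | in 1111 | out 1111 | ==
  [5] u=1 | in 1011 | out 1110 | ==

Converged values:
  [0] 1111
  [1] 1110
  [2] 1011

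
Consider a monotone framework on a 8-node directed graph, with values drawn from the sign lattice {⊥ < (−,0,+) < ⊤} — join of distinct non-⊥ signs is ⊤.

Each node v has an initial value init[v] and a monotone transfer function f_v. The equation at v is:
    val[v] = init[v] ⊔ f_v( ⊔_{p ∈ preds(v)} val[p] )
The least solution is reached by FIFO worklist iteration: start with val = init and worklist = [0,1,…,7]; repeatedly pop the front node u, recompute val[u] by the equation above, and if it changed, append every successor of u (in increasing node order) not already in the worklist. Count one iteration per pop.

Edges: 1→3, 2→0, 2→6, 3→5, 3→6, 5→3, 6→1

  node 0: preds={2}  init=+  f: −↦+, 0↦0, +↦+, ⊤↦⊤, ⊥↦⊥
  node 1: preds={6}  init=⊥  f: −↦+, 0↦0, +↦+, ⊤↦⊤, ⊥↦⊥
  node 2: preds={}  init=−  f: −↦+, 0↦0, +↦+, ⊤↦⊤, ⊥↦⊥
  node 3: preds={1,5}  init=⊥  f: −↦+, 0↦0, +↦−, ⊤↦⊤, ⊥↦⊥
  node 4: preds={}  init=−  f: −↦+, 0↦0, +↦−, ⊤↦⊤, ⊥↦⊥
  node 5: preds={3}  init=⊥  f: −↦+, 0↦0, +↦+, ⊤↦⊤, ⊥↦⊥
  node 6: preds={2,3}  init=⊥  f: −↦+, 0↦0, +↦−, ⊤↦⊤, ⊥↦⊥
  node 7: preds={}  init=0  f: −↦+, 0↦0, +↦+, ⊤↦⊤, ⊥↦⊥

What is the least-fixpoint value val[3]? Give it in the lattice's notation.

−

Iteration log — 13 steps:
  step 1. node 0  ⊔preds=−  new=+  stable
  step 2. node 1  ⊔preds=⊥  new=⊥  stable
  step 3. node 2  ⊔preds=⊥  new=−  stable
  step 4. node 3  ⊔preds=⊥  new=⊥  stable
  step 5. node 4  ⊔preds=⊥  new=−  stable
  step 6. node 5  ⊔preds=⊥  new=⊥  stable
  step 7. node 6  ⊔preds=−  new=+  old=⊥  +wl: 1
  step 8. node 7  ⊔preds=⊥  new=0  stable
  step 9. node 1  ⊔preds=+  new=+  old=⊥  +wl: 3
  step 10. node 3  ⊔preds=+  new=−  old=⊥  +wl: 5,6
  step 11. node 5  ⊔preds=−  new=+  old=⊥  +wl: 3
  step 12. node 6  ⊔preds=−  new=+  stable
  step 13. node 3  ⊔preds=+  new=−  stable

Least fixpoint reached:
  node 0: +
  node 1: +
  node 2: −
  node 3: −
  node 4: −
  node 5: +
  node 6: +
  node 7: 0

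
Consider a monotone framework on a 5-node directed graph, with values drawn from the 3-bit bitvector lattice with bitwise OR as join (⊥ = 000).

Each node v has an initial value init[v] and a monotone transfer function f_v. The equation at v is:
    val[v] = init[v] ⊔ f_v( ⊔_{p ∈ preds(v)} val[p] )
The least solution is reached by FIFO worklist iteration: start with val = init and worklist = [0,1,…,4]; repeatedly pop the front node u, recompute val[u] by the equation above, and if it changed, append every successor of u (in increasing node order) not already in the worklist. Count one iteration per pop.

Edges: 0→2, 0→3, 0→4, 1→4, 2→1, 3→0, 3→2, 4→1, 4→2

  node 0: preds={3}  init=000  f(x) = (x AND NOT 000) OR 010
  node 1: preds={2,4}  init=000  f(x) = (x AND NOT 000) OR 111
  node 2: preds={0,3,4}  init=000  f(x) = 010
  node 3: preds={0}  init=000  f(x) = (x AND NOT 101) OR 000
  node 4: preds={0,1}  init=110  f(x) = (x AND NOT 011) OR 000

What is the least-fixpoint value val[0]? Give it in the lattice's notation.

Worklist (8 pops):
  #1 pop 0: in=000 → 010 (was 000); enqueue []
  #2 pop 1: in=110 → 111 (was 000); enqueue []
  #3 pop 2: in=110 → 010 (was 000); enqueue [1]
  #4 pop 3: in=010 → 010 (was 000); enqueue [0,2]
  #5 pop 4: in=111 → 110 (no change)
  #6 pop 1: in=110 → 111 (no change)
  #7 pop 0: in=010 → 010 (no change)
  #8 pop 2: in=110 → 010 (no change)

Fixpoint:
  val[0] = 010
  val[1] = 111
  val[2] = 010
  val[3] = 010
  val[4] = 110

010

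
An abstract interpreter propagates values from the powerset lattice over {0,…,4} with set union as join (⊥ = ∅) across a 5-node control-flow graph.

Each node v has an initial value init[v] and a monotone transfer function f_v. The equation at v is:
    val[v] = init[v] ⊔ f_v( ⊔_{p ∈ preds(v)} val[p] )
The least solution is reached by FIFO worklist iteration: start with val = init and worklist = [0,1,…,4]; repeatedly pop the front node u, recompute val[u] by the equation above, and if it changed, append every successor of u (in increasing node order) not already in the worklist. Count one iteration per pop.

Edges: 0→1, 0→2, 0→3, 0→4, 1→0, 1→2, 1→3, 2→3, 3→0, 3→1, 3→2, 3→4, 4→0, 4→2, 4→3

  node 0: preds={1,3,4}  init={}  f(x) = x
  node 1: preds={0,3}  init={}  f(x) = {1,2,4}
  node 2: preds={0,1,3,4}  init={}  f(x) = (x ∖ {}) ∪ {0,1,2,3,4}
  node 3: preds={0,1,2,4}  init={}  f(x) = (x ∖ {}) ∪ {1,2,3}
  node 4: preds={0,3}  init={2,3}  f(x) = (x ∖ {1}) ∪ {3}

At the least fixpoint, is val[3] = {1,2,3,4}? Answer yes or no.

Iteration log — 10 steps:
  step 1. node 0  ⊔preds={2,3}  new={2,3}  old={}  +wl: 
  step 2. node 1  ⊔preds={2,3}  new={1,2,4}  old={}  +wl: 0
  step 3. node 2  ⊔preds={1,2,3,4}  new={0,1,2,3,4}  old={}  +wl: 
  step 4. node 3  ⊔preds={0,1,2,3,4}  new={0,1,2,3,4}  old={}  +wl: 1,2
  step 5. node 4  ⊔preds={0,1,2,3,4}  new={0,2,3,4}  old={2,3}  +wl: 3
  step 6. node 0  ⊔preds={0,1,2,3,4}  new={0,1,2,3,4}  old={2,3}  +wl: 4
  step 7. node 1  ⊔preds={0,1,2,3,4}  new={1,2,4}  stable
  step 8. node 2  ⊔preds={0,1,2,3,4}  new={0,1,2,3,4}  stable
  step 9. node 3  ⊔preds={0,1,2,3,4}  new={0,1,2,3,4}  stable
  step 10. node 4  ⊔preds={0,1,2,3,4}  new={0,2,3,4}  stable

Least fixpoint reached:
  node 0: {0,1,2,3,4}
  node 1: {1,2,4}
  node 2: {0,1,2,3,4}
  node 3: {0,1,2,3,4}
  node 4: {0,2,3,4}

no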